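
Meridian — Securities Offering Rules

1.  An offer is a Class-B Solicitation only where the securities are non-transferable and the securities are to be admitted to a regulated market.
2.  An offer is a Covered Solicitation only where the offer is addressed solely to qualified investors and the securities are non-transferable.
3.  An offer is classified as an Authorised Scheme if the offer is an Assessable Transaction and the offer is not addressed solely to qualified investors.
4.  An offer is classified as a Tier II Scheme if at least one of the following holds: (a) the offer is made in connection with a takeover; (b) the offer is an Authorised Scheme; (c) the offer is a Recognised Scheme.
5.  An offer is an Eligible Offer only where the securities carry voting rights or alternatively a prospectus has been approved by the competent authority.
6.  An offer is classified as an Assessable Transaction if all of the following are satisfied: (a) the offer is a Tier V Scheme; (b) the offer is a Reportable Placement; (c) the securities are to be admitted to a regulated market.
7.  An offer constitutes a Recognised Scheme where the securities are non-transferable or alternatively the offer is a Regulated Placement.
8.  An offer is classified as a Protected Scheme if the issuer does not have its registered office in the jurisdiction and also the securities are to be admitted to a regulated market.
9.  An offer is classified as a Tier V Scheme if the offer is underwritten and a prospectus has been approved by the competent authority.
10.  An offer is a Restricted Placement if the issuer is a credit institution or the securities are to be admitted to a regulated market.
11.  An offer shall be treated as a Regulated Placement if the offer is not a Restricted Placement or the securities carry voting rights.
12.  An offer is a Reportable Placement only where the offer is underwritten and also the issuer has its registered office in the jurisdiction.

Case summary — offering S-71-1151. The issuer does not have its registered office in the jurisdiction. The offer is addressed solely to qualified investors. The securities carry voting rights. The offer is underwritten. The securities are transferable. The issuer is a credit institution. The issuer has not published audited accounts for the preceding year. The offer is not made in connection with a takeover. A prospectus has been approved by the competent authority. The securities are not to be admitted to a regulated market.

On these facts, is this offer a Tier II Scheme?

Under paragraph 9: the offer is underwritten? yes; and a prospectus has been approved by the competent authority? yes. So the offer is a Tier V Scheme.
Under paragraph 12: the offer is underwritten? yes; and the issuer has its registered office in the jurisdiction? no. So the offer is not a Reportable Placement.
Under paragraph 6: Tier V Scheme (paragraph 9)? yes; and Reportable Placement (paragraph 12)? no; and the securities are to be admitted to a regulated market? no. So the offer is not an Assessable Transaction.
Under paragraph 3: Assessable Transaction (paragraph 6)? no; and the offer is not addressed solely to qualified investors? no. So the offer is not an Authorised Scheme.
Under paragraph 10: the issuer is a credit institution? yes; or the securities are to be admitted to a regulated market? no. So the offer is a Restricted Placement.
Under paragraph 11: not a Restricted Placement (paragraph 10)? no; or the securities carry voting rights? yes. So the offer is a Regulated Placement.
Under paragraph 7: the securities are non-transferable? no; or Regulated Placement (paragraph 11)? yes. So the offer is a Recognised Scheme.
Under paragraph 4: the offer is made in connection with a takeover? no; or Authorised Scheme (paragraph 3)? no; or Recognised Scheme (paragraph 7)? yes. So the offer is a Tier II Scheme.

Yes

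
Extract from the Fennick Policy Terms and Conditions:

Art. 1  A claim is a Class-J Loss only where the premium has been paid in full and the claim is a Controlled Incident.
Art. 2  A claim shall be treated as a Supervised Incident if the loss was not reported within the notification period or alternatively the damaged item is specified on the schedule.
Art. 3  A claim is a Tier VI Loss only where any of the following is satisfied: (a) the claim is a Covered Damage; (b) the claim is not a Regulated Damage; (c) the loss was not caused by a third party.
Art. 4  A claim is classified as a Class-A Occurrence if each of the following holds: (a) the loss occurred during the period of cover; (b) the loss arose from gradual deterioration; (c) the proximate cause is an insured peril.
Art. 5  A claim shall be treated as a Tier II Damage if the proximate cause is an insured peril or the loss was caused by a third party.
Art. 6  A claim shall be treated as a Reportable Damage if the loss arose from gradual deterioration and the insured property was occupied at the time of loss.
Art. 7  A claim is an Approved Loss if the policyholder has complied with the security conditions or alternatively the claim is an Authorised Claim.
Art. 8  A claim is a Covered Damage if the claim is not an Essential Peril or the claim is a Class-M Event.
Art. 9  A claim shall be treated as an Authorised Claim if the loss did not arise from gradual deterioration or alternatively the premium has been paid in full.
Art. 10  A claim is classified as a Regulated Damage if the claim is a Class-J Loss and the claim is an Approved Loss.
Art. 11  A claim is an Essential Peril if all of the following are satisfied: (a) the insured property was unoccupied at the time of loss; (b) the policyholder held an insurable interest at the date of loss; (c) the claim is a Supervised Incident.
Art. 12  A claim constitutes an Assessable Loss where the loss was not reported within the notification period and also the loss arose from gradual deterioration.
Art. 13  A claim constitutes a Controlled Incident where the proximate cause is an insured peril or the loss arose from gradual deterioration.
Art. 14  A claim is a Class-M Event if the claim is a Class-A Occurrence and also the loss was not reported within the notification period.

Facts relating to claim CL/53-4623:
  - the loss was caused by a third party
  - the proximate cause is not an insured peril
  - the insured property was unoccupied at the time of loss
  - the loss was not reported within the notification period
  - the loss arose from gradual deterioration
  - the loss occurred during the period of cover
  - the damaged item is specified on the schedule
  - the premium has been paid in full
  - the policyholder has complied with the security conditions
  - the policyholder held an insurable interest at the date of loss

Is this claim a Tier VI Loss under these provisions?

article 2 — Supervised Incident: [the loss was not reported within the notification period? yes] OR [the damaged item is specified on the schedule? yes] → satisfied.
article 11 — Essential Peril: [the insured property was unoccupied at the time of loss? yes] AND [the policyholder held an insurable interest at the date of loss? yes] AND [Supervised Incident (article 2)? yes] → satisfied.
article 4 — Class-A Occurrence: [the loss occurred during the period of cover? yes] AND [the loss arose from gradual deterioration? yes] AND [the proximate cause is an insured peril? no] → not satisfied.
article 14 — Class-M Event: [Class-A Occurrence (article 4)? no] AND [the loss was not reported within the notification period? yes] → not satisfied.
article 8 — Covered Damage: [not an Essential Peril (article 11)? no] OR [Class-M Event (article 14)? no] → not satisfied.
article 13 — Controlled Incident: [the proximate cause is an insured peril? no] OR [the loss arose from gradual deterioration? yes] → satisfied.
article 1 — Class-J Loss: [the premium has been paid in full? yes] AND [Controlled Incident (article 13)? yes] → satisfied.
article 9 — Authorised Claim: [the loss did not arise from gradual deterioration? no] OR [the premium has been paid in full? yes] → satisfied.
article 7 — Approved Loss: [the policyholder has complied with the security conditions? yes] OR [Authorised Claim (article 9)? yes] → satisfied.
article 10 — Regulated Damage: [Class-J Loss (article 1)? yes] AND [Approved Loss (article 7)? yes] → satisfied.
article 3 — Tier VI Loss: [Covered Damage (article 8)? no] OR [not a Regulated Damage (article 10)? no] OR [the loss was not caused by a third party? no] → not satisfied.

No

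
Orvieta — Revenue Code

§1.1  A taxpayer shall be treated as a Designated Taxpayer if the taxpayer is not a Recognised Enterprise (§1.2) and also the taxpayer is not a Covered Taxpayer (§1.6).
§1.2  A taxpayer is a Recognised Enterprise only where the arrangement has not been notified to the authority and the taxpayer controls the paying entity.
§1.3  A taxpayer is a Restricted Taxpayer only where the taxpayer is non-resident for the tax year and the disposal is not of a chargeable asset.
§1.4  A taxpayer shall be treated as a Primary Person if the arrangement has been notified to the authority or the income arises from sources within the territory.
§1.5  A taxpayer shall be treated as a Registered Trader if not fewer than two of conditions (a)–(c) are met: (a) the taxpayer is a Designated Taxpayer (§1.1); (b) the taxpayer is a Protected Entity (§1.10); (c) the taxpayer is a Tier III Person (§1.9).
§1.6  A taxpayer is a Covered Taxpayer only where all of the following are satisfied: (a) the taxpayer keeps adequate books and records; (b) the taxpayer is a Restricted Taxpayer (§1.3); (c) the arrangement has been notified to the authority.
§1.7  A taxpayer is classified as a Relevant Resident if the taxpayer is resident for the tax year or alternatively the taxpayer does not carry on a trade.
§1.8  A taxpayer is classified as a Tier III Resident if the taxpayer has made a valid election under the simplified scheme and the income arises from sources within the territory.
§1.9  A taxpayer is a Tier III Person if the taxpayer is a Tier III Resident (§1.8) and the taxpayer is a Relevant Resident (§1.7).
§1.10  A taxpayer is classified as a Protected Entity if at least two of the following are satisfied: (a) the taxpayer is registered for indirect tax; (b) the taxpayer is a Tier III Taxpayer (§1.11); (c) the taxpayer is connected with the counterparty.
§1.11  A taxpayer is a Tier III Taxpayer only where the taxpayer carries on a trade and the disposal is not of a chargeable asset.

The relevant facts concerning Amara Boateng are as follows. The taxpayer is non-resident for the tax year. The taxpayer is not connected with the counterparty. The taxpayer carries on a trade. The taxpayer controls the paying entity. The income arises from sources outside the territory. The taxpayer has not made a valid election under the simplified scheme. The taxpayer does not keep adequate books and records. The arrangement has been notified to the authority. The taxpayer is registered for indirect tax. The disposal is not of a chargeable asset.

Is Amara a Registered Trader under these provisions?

Yes

§1.2 — Recognised Enterprise: [the arrangement has not been notified to the authority? no] AND [the taxpayer controls the paying entity? yes] → not satisfied.
§1.3 — Restricted Taxpayer: [the taxpayer is non-resident for the tax year? yes] AND [the disposal is not of a chargeable asset? yes] → satisfied.
§1.6 — Covered Taxpayer: [the taxpayer keeps adequate books and records? no] AND [Restricted Taxpayer (§1.3)? yes] AND [the arrangement has been notified to the authority? yes] → not satisfied.
§1.1 — Designated Taxpayer: [not a Recognised Enterprise (§1.2)? yes] AND [not a Covered Taxpayer (§1.6)? yes] → satisfied.
§1.11 — Tier III Taxpayer: [the taxpayer carries on a trade? yes] AND [the disposal is not of a chargeable asset? yes] → satisfied.
§1.10 — Protected Entity: the taxpayer is registered for indirect tax? yes; Tier III Taxpayer (§1.11)? yes; the taxpayer is connected with the counterparty? no — 2 of 3 hold (need ≥2) → satisfied.
§1.8 — Tier III Resident: [the taxpayer has made a valid election under the simplified scheme? no] AND [the income arises from sources within the territory? no] → not satisfied.
§1.7 — Relevant Resident: [the taxpayer is resident for the tax year? no] OR [the taxpayer does not carry on a trade? no] → not satisfied.
§1.9 — Tier III Person: [Tier III Resident (§1.8)? no] AND [Relevant Resident (§1.7)? no] → not satisfied.
§1.5 — Registered Trader: Designated Taxpayer (§1.1)? yes; Protected Entity (§1.10)? yes; Tier III Person (§1.9)? no — 2 of 3 hold (need ≥2) → satisfied.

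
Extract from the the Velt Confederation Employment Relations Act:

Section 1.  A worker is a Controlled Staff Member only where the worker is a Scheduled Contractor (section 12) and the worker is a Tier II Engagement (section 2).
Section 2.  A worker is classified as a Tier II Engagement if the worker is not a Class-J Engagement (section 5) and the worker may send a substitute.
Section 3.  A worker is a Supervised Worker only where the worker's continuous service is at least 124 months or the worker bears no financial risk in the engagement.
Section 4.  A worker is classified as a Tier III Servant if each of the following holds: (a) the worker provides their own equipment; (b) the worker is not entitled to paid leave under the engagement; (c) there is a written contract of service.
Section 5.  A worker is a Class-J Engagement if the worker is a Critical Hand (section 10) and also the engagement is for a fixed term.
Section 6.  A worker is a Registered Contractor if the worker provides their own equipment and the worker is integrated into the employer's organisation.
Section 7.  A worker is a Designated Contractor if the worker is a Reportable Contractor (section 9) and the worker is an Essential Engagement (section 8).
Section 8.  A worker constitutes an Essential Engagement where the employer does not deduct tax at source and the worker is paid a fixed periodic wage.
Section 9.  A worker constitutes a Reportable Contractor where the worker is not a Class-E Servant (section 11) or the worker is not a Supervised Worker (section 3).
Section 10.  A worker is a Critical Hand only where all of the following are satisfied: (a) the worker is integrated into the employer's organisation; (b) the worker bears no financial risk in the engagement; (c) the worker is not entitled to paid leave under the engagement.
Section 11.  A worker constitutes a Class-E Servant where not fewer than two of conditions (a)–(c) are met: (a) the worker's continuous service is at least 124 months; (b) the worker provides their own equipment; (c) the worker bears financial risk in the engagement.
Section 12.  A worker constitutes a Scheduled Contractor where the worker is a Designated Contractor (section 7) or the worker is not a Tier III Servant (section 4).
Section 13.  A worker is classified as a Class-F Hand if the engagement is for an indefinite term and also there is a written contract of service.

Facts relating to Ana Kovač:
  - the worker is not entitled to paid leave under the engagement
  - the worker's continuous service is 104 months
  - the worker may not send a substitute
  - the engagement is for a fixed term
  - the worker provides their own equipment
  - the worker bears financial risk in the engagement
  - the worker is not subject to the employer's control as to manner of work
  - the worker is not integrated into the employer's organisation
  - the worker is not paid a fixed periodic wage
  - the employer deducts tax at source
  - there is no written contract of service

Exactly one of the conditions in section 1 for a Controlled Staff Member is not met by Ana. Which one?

Tier II Engagement

section 11 — Class-E Servant: worker's continuous service: 104 months ≥ 124 months? no; the worker provides their own equipment? yes; the worker bears financial risk in the engagement? yes — 2 of 3 hold (need ≥2) → satisfied.
section 3 — Supervised Worker: [worker's continuous service: 104 months ≥ 124 months? no] OR [the worker bears no financial risk in the engagement? no] → not satisfied.
section 9 — Reportable Contractor: [not a Class-E Servant (section 11)? no] OR [not a Supervised Worker (section 3)? yes] → satisfied.
section 8 — Essential Engagement: [the employer does not deduct tax at source? no] AND [the worker is paid a fixed periodic wage? no] → not satisfied.
section 7 — Designated Contractor: [Reportable Contractor (section 9)? yes] AND [Essential Engagement (section 8)? no] → not satisfied.
section 4 — Tier III Servant: [the worker provides their own equipment? yes] AND [the worker is not entitled to paid leave under the engagement? yes] AND [there is a written contract of service? no] → not satisfied.
section 12 — Scheduled Contractor: [Designated Contractor (section 7)? no] OR [not a Tier III Servant (section 4)? yes] → satisfied.
section 10 — Critical Hand: [the worker is integrated into the employer's organisation? no] AND [the worker bears no financial risk in the engagement? no] AND [the worker is not entitled to paid leave under the engagement? yes] → not satisfied.
section 5 — Class-J Engagement: [Critical Hand (section 10)? no] AND [the engagement is for a fixed term? yes] → not satisfied.
section 2 — Tier II Engagement: [not a Class-J Engagement (section 5)? yes] AND [the worker may send a substitute? no] → not satisfied.
section 1 — Controlled Staff Member: [Scheduled Contractor (section 12)? yes] AND [Tier II Engagement (section 2)? no] → not satisfied.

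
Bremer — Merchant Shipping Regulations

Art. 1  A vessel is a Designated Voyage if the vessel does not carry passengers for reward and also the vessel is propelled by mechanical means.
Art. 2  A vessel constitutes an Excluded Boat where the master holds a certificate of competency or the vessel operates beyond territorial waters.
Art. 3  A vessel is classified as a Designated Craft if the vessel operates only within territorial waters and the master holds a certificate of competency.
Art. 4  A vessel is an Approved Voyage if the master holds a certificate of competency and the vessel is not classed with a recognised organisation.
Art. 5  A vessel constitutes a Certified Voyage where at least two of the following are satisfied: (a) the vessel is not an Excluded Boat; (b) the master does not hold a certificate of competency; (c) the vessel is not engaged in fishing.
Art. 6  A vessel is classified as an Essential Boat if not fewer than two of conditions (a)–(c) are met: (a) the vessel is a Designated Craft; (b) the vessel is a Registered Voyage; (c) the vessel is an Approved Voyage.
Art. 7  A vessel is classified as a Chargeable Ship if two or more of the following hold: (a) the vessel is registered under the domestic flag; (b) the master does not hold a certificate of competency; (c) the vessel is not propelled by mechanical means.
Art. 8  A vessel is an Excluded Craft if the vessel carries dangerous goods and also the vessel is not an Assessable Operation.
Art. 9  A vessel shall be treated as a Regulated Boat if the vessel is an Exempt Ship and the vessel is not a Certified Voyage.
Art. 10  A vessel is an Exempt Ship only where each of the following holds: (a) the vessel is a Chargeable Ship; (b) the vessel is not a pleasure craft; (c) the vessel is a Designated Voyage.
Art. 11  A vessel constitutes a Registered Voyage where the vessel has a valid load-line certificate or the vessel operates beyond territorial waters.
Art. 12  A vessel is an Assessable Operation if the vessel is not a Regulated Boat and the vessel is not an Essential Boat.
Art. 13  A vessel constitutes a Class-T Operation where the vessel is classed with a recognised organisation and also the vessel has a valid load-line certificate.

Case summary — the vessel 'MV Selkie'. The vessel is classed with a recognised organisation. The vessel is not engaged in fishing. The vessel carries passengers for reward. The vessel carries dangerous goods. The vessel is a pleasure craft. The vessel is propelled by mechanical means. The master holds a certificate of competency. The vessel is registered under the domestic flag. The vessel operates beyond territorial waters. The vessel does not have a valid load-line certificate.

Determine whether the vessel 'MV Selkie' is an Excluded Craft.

article 7 — Chargeable Ship: the vessel is registered under the domestic flag? yes; the master does not hold a certificate of competency? no; the vessel is not propelled by mechanical means? no — 1 of 3 hold (need ≥2) → not satisfied.
article 1 — Designated Voyage: [the vessel does not carry passengers for reward? no] AND [the vessel is propelled by mechanical means? yes] → not satisfied.
article 10 — Exempt Ship: [Chargeable Ship (article 7)? no] AND [the vessel is not a pleasure craft? no] AND [Designated Voyage (article 1)? no] → not satisfied.
article 2 — Excluded Boat: [the master holds a certificate of competency? yes] OR [the vessel operates beyond territorial waters? yes] → satisfied.
article 5 — Certified Voyage: not an Excluded Boat (article 2)? no; the master does not hold a certificate of competency? no; the vessel is not engaged in fishing? yes — 1 of 3 hold (need ≥2) → not satisfied.
article 9 — Regulated Boat: [Exempt Ship (article 10)? no] AND [not a Certified Voyage (article 5)? yes] → not satisfied.
article 3 — Designated Craft: [the vessel operates only within territorial waters? no] AND [the master holds a certificate of competency? yes] → not satisfied.
article 11 — Registered Voyage: [the vessel has a valid load-line certificate? no] OR [the vessel operates beyond territorial waters? yes] → satisfied.
article 4 — Approved Voyage: [the master holds a certificate of competency? yes] AND [the vessel is not classed with a recognised organisation? no] → not satisfied.
article 6 — Essential Boat: Designated Craft (article 3)? no; Registered Voyage (article 11)? yes; Approved Voyage (article 4)? no — 1 of 3 hold (need ≥2) → not satisfied.
article 12 — Assessable Operation: [not a Regulated Boat (article 9)? yes] AND [not an Essential Boat (article 6)? yes] → satisfied.
article 8 — Excluded Craft: [the vessel carries dangerous goods? yes] AND [not an Assessable Operation (article 12)? no] → not satisfied.

No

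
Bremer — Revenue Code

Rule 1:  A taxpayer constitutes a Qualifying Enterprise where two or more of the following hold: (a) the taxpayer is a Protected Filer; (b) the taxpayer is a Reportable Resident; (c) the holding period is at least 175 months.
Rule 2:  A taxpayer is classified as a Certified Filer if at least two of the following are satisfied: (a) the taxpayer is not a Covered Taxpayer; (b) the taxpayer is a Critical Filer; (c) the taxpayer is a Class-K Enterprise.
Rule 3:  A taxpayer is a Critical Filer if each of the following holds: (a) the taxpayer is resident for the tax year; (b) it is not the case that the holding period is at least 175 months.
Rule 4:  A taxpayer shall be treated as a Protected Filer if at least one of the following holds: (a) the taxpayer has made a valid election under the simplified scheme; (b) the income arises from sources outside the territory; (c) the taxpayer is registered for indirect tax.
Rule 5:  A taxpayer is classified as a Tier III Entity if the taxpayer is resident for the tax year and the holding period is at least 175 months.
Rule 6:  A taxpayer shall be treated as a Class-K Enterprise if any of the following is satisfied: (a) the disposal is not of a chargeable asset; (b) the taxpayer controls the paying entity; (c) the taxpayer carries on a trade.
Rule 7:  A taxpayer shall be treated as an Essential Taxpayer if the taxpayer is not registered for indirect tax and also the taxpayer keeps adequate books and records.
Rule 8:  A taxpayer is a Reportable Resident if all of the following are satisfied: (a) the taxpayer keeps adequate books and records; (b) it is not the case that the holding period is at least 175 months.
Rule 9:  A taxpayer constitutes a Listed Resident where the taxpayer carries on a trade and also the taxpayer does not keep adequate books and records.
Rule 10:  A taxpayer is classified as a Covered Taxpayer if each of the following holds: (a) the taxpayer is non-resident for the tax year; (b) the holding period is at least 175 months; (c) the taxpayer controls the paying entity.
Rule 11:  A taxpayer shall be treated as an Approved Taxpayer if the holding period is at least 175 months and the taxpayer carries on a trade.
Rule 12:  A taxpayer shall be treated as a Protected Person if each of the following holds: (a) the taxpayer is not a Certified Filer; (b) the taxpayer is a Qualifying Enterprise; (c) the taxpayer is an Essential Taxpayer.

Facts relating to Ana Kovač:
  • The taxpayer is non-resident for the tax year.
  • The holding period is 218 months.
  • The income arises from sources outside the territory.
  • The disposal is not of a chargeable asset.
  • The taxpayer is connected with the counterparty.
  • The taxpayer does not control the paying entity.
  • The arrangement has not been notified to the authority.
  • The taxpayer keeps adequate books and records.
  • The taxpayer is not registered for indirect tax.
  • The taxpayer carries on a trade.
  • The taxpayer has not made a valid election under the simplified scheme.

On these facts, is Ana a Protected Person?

No

rule 10 — Covered Taxpayer: [the taxpayer is non-resident for the tax year? yes] AND [holding period: 218 months ≥ 175 months? yes] AND [the taxpayer controls the paying entity? no] → not satisfied.
rule 3 — Critical Filer: [the taxpayer is resident for the tax year? no] AND [holding period: 218 months ≥ 175 months? yes, so negated condition no] → not satisfied.
rule 6 — Class-K Enterprise: [the disposal is not of a chargeable asset? yes] OR [the taxpayer controls the paying entity? no] OR [the taxpayer carries on a trade? yes] → satisfied.
rule 2 — Certified Filer: not a Covered Taxpayer (rule 10)? yes; Critical Filer (rule 3)? no; Class-K Enterprise (rule 6)? yes — 2 of 3 hold (need ≥2) → satisfied.
rule 4 — Protected Filer: [the taxpayer has made a valid election under the simplified scheme? no] OR [the income arises from sources outside the territory? yes] OR [the taxpayer is registered for indirect tax? no] → satisfied.
rule 8 — Reportable Resident: [the taxpayer keeps adequate books and records? yes] AND [holding period: 218 months ≥ 175 months? yes, so negated condition no] → not satisfied.
rule 1 — Qualifying Enterprise: Protected Filer (rule 4)? yes; Reportable Resident (rule 8)? no; holding period: 218 months ≥ 175 months? yes — 2 of 3 hold (need ≥2) → satisfied.
rule 7 — Essential Taxpayer: [the taxpayer is not registered for indirect tax? yes] AND [the taxpayer keeps adequate books and records? yes] → satisfied.
rule 12 — Protected Person: [not a Certified Filer (rule 2)? no] AND [Qualifying Enterprise (rule 1)? yes] AND [Essential Taxpayer (rule 7)? yes] → not satisfied.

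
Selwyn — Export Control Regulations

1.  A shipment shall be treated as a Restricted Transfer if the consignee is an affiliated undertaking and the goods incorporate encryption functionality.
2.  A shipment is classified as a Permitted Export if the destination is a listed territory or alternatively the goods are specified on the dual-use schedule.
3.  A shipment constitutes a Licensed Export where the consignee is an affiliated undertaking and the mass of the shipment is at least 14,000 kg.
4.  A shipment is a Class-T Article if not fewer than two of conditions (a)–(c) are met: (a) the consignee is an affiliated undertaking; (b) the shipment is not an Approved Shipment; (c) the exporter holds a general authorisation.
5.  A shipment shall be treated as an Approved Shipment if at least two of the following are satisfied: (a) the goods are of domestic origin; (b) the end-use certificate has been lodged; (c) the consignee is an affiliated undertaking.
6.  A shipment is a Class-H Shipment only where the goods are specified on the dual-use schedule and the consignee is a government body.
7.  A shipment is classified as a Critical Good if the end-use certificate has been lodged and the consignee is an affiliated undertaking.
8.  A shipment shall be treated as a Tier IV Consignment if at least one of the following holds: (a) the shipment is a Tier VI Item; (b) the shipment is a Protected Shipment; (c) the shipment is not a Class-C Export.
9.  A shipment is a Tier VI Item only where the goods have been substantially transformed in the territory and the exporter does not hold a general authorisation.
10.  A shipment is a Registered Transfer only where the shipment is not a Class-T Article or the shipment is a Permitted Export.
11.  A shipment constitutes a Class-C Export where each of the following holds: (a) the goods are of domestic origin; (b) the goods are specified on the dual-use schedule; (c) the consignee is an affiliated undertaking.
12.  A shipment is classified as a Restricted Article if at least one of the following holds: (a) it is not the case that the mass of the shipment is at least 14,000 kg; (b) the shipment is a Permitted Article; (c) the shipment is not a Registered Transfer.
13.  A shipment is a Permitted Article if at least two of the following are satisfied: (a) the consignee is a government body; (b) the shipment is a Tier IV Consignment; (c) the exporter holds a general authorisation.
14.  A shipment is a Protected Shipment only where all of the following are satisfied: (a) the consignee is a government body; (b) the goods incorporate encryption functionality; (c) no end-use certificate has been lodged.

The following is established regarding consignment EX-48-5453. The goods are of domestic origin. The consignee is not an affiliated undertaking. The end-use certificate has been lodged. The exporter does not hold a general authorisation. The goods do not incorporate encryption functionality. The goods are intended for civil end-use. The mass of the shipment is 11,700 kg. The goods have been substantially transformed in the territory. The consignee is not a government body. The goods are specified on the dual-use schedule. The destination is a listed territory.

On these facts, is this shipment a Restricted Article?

paragraph 9 — Tier VI Item: [the goods have been substantially transformed in the territory? yes] AND [the exporter does not hold a general authorisation? yes] → satisfied.
paragraph 14 — Protected Shipment: [the consignee is a government body? no] AND [the goods incorporate encryption functionality? no] AND [no end-use certificate has been lodged? no] → not satisfied.
paragraph 11 — Class-C Export: [the goods are of domestic origin? yes] AND [the goods are specified on the dual-use schedule? yes] AND [the consignee is an affiliated undertaking? no] → not satisfied.
paragraph 8 — Tier IV Consignment: [Tier VI Item (paragraph 9)? yes] OR [Protected Shipment (paragraph 14)? no] OR [not a Class-C Export (paragraph 11)? yes] → satisfied.
paragraph 13 — Permitted Article: the consignee is a government body? no; Tier IV Consignment (paragraph 8)? yes; the exporter holds a general authorisation? no — 1 of 3 hold (need ≥2) → not satisfied.
paragraph 5 — Approved Shipment: the goods are of domestic origin? yes; the end-use certificate has been lodged? yes; the consignee is an affiliated undertaking? no — 2 of 3 hold (need ≥2) → satisfied.
paragraph 4 — Class-T Article: the consignee is an affiliated undertaking? no; not an Approved Shipment (paragraph 5)? no; the exporter holds a general authorisation? no — 0 of 3 hold (need ≥2) → not satisfied.
paragraph 2 — Permitted Export: [the destination is a listed territory? yes] OR [the goods are specified on the dual-use schedule? yes] → satisfied.
paragraph 10 — Registered Transfer: [not a Class-T Article (paragraph 4)? yes] OR [Permitted Export (paragraph 2)? yes] → satisfied.
paragraph 12 — Restricted Article: [mass of the shipment: 11,700 kg ≥ 14,000 kg? no, so negated condition yes] OR [Permitted Article (paragraph 13)? no] OR [not a Registered Transfer (paragraph 10)? no] → satisfied.

Yes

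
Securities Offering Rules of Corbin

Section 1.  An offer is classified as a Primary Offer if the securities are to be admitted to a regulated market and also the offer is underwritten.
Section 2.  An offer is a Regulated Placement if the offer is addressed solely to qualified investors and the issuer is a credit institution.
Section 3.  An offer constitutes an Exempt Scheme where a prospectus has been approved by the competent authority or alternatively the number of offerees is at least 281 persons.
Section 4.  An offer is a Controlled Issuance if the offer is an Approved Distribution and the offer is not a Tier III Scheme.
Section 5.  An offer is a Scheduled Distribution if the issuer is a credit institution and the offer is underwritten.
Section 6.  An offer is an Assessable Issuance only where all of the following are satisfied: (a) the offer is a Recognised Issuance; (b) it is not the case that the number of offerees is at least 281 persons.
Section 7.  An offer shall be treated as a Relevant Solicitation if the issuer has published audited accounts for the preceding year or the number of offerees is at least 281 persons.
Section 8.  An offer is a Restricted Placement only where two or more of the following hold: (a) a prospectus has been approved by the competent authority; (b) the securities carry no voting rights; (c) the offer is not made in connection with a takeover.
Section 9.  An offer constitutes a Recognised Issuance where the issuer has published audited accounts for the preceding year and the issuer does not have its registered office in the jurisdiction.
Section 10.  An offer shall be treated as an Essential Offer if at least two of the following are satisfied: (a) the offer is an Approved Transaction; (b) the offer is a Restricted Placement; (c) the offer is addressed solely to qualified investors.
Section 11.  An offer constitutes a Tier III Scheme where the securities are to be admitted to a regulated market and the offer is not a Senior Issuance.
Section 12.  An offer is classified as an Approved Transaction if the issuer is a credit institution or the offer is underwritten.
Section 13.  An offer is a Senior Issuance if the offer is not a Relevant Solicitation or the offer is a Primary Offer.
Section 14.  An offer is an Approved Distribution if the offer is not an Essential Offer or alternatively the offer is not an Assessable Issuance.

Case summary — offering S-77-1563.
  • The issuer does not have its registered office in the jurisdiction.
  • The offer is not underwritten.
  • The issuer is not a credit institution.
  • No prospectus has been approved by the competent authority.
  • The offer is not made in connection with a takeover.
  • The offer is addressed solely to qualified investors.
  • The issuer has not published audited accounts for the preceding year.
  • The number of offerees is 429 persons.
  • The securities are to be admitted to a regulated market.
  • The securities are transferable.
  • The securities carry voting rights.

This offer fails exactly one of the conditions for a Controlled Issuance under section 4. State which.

Under section 12: the issuer is a credit institution? no; or the offer is underwritten? no. So the offer is not an Approved Transaction.
Under section 8: a prospectus has been approved by the competent authority? no; the securities carry no voting rights? no; the offer is not made in connection with a takeover? yes — 1 of 3 hold (need ≥2) → not satisfied.
Under section 10: Approved Transaction (section 12)? no; Restricted Placement (section 8)? no; the offer is addressed solely to qualified investors? yes — 1 of 3 hold (need ≥2) → not satisfied.
Under section 9: the issuer has published audited accounts for the preceding year? no; and the issuer does not have its registered office in the jurisdiction? yes. So the offer is not a Recognised Issuance.
Under section 6: Recognised Issuance (section 9)? no; and number of offerees: 429 persons ≥ 281 persons? yes, so negated condition no. So the offer is not an Assessable Issuance.
Under section 14: not an Essential Offer (section 10)? yes; or not an Assessable Issuance (section 6)? yes. So the offer is an Approved Distribution.
Under section 7: the issuer has published audited accounts for the preceding year? no; or number of offerees: 429 persons ≥ 281 persons? yes. So the offer is a Relevant Solicitation.
Under section 1: the securities are to be admitted to a regulated market? yes; and the offer is underwritten? no. So the offer is not a Primary Offer.
Under section 13: not a Relevant Solicitation (section 7)? no; or Primary Offer (section 1)? no. So the offer is not a Senior Issuance.
Under section 11: the securities are to be admitted to a regulated market? yes; and not a Senior Issuance (section 13)? yes. So the offer is a Tier III Scheme.
Under section 4: Approved Distribution (section 14)? yes; and not a Tier III Scheme (section 11)? no. So the offer is not a Controlled Issuance.

Tier III Scheme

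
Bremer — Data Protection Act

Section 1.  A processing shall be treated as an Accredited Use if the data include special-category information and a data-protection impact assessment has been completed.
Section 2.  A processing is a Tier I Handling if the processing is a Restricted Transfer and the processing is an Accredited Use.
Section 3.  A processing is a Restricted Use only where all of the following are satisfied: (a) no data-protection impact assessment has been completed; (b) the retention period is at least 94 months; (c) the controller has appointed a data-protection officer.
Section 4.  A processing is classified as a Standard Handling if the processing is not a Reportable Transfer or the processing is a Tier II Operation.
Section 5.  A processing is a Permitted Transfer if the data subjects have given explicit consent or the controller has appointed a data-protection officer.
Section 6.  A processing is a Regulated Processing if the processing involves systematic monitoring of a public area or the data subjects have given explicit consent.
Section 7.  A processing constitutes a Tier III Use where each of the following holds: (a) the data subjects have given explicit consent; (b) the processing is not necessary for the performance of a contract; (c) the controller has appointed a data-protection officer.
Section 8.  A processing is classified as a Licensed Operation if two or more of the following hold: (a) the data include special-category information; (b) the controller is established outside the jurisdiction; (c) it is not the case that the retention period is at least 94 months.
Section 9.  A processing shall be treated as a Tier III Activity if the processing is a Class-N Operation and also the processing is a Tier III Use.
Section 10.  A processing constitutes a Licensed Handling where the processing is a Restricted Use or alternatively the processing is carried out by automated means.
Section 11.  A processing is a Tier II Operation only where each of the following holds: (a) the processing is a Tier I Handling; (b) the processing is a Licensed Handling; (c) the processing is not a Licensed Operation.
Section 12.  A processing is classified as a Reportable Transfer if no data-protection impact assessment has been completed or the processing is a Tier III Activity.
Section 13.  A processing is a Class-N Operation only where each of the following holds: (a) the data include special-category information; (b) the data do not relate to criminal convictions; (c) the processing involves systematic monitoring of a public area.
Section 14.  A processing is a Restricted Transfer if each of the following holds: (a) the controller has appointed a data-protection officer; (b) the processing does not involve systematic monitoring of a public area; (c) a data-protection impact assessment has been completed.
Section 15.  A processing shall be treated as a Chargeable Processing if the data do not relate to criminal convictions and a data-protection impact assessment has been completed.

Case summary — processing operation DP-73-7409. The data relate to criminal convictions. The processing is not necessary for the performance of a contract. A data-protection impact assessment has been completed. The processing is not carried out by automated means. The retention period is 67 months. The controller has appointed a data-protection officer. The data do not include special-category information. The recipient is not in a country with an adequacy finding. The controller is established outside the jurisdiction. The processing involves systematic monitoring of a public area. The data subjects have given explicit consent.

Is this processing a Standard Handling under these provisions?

Yes

section 13 — Class-N Operation: [the data include special-category information? no] AND [the data do not relate to criminal convictions? no] AND [the processing involves systematic monitoring of a public area? yes] → not satisfied.
section 7 — Tier III Use: [the data subjects have given explicit consent? yes] AND [the processing is not necessary for the performance of a contract? yes] AND [the controller has appointed a data-protection officer? yes] → satisfied.
section 9 — Tier III Activity: [Class-N Operation (section 13)? no] AND [Tier III Use (section 7)? yes] → not satisfied.
section 12 — Reportable Transfer: [no data-protection impact assessment has been completed? no] OR [Tier III Activity (section 9)? no] → not satisfied.
section 14 — Restricted Transfer: [the controller has appointed a data-protection officer? yes] AND [the processing does not involve systematic monitoring of a public area? no] AND [a data-protection impact assessment has been completed? yes] → not satisfied.
section 1 — Accredited Use: [the data include special-category information? no] AND [a data-protection impact assessment has been completed? yes] → not satisfied.
section 2 — Tier I Handling: [Restricted Transfer (section 14)? no] AND [Accredited Use (section 1)? no] → not satisfied.
section 3 — Restricted Use: [no data-protection impact assessment has been completed? no] AND [retention period: 67 months ≥ 94 months? no] AND [the controller has appointed a data-protection officer? yes] → not satisfied.
section 10 — Licensed Handling: [Restricted Use (section 3)? no] OR [the processing is carried out by automated means? no] → not satisfied.
section 8 — Licensed Operation: the data include special-category information? no; the controller is established outside the jurisdiction? yes; retention period: 67 months ≥ 94 months? no, so negated condition yes — 2 of 3 hold (need ≥2) → satisfied.
section 11 — Tier II Operation: [Tier I Handling (section 2)? no] AND [Licensed Handling (section 10)? no] AND [not a Licensed Operation (section 8)? no] → not satisfied.
section 4 — Standard Handling: [not a Reportable Transfer (section 12)? yes] OR [Tier II Operation (section 11)? no] → satisfied.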